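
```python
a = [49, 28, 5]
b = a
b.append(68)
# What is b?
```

After line 1: a = [49, 28, 5]
After line 2 (b = a is an alias, same object): a = [49, 28, 5], b = [49, 28, 5]
After line 3 (b.append mutates the shared list): a = [49, 28, 5, 68], b = [49, 28, 5, 68]

[49, 28, 5, 68]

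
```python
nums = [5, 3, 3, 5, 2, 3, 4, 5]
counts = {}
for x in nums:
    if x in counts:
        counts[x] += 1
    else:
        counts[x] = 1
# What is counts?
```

Initial: counts = {}, nums = [5, 3, 3, 5, 2, 3, 4, 5]
See 5: counts = {5: 1}
See 3: counts = {5: 1, 3: 1}
See 3: counts = {5: 1, 3: 2}
See 5: counts = {5: 2, 3: 2}
See 2: counts = {5: 2, 3: 2, 2: 1}
See 3: counts = {5: 2, 3: 3, 2: 1}
See 4: counts = {5: 2, 3: 3, 2: 1, 4: 1}
See 5: counts = {5: 3, 3: 3, 2: 1, 4: 1}

{5: 3, 3: 3, 2: 1, 4: 1}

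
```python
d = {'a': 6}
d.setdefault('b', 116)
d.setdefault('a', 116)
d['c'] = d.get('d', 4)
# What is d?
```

After line 1: d = {'a': 6}
After line 2 (setdefault adds 'b'=116): d = {'a': 6, 'b': 116}
After line 3 (setdefault 'a' no-op, already exists): d = {'a': 6, 'b': 116}
After line 4 (get('d', 4) returns default since 'd' not in d): d = {'a': 6, 'b': 116, 'c': 4}

{'a': 6, 'b': 116, 'c': 4}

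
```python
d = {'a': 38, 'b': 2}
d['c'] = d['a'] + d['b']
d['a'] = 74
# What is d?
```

After line 1: d = {'a': 38, 'b': 2}
After line 2 (d['c'] = 38 + 2): d = {'a': 38, 'b': 2, 'c': 40}
After line 3: d = {'a': 74, 'b': 2, 'c': 40}

{'a': 74, 'b': 2, 'c': 40}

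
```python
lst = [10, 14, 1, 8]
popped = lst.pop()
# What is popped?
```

8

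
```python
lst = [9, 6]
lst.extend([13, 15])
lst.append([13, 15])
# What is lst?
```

After line 1: lst = [9, 6]
After line 2 (extend unpacks [13, 15]): lst = [9, 6, 13, 15]
After line 3 (append adds [13, 15] as single element): lst = [9, 6, 13, 15, [13, 15]]

[9, 6, 13, 15, [13, 15]]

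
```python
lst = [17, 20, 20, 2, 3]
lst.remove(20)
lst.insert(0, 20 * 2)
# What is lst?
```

After line 1: lst = [17, 20, 20, 2, 3]
After line 2 (remove first 20): lst = [17, 20, 2, 3]
After line 3 (insert 40 at index 0): lst = [40, 17, 20, 2, 3]

[40, 17, 20, 2, 3]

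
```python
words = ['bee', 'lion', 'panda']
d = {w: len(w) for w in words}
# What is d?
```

{'bee': 3, 'lion': 4, 'panda': 5}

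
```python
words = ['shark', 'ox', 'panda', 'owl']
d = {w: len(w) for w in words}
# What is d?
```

{'shark': 5, 'ox': 2, 'panda': 5, 'owl': 3}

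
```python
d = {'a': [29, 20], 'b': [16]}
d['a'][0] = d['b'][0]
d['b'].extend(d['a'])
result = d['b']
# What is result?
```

After line 1: d = {'a': [29, 20], 'b': [16]}
After line 2 (a[0] = b[0] = 16): d = {'a': [16, 20], 'b': [16]}
After line 3 (b.extend(a) appends [16, 20]): d = {'a': [16, 20], 'b': [16, 16, 20]}
After line 4: result = d['b'] = [16, 16, 20]

[16, 16, 20]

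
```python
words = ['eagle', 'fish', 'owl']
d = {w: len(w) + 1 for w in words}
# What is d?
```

{'eagle': 6, 'fish': 5, 'owl': 4}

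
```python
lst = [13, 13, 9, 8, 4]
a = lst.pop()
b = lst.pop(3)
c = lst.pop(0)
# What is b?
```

After line 1: lst = [13, 13, 9, 8, 4]
After line 2 (pop() -> a = 4): lst = [13, 13, 9, 8]
After line 3 (pop(3) -> b = 8): lst = [13, 13, 9]
After line 4 (pop(0) -> c = 13): lst = [13, 9]

8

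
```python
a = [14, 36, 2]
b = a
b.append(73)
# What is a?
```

After line 1: a = [14, 36, 2]
After line 2 (b = a is an alias, same object): a = [14, 36, 2], b = [14, 36, 2]
After line 3 (b.append mutates the shared list): a = [14, 36, 2, 73], b = [14, 36, 2, 73]

[14, 36, 2, 73]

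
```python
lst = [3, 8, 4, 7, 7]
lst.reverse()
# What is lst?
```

[7, 7, 4, 8, 3]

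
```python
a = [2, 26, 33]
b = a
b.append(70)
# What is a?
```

After line 1: a = [2, 26, 33]
After line 2 (b = a is an alias, same object): a = [2, 26, 33], b = [2, 26, 33]
After line 3 (b.append mutates the shared list): a = [2, 26, 33, 70], b = [2, 26, 33, 70]

[2, 26, 33, 70]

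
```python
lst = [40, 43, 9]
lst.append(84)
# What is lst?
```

[40, 43, 9, 84]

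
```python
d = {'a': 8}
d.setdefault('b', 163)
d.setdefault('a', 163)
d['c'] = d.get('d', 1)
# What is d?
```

After line 1: d = {'a': 8}
After line 2 (setdefault adds 'b'=163): d = {'a': 8, 'b': 163}
After line 3 (setdefault 'a' no-op, already exists): d = {'a': 8, 'b': 163}
After line 4 (get('d', 1) returns default since 'd' not in d): d = {'a': 8, 'b': 163, 'c': 1}

{'a': 8, 'b': 163, 'c': 1}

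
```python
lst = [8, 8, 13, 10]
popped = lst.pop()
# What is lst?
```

[8, 8, 13]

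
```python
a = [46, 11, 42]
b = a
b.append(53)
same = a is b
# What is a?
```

After line 1: a = [46, 11, 42]
After line 2 (b = a is an alias, same object): a = [46, 11, 42], b = [46, 11, 42]
After line 3 (b.append mutates the shared list): a = [46, 11, 42, 53], b = [46, 11, 42, 53]
After line 4 (same = a is b; same object -> True): same = True

[46, 11, 42, 53]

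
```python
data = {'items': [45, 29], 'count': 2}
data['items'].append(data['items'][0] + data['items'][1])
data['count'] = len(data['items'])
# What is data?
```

After line 1: data = {'items': [45, 29], 'count': 2}
After line 2 (append 45 + 29 = 74): data = {'items': [45, 29, 74], 'count': 2}
After line 3 (count = len(items) = 3): data = {'items': [45, 29, 74], 'count': 3}

{'items': [45, 29, 74], 'count': 3}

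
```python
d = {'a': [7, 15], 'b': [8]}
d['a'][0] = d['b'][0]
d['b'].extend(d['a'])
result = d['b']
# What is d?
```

After line 1: d = {'a': [7, 15], 'b': [8]}
After line 2 (a[0] = b[0] = 8): d = {'a': [8, 15], 'b': [8]}
After line 3 (b.extend(a) appends [8, 15]): d = {'a': [8, 15], 'b': [8, 8, 15]}
After line 4: result = d['b'] = [8, 8, 15]

{'a': [8, 15], 'b': [8, 8, 15]}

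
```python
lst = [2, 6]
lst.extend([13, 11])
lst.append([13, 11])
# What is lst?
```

After line 1: lst = [2, 6]
After line 2 (extend unpacks [13, 11]): lst = [2, 6, 13, 11]
After line 3 (append adds [13, 11] as single element): lst = [2, 6, 13, 11, [13, 11]]

[2, 6, 13, 11, [13, 11]]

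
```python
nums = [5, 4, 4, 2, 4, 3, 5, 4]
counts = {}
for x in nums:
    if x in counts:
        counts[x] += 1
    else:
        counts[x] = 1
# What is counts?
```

Initial: counts = {}, nums = [5, 4, 4, 2, 4, 3, 5, 4]
See 5: counts = {5: 1}
See 4: counts = {5: 1, 4: 1}
See 4: counts = {5: 1, 4: 2}
See 2: counts = {5: 1, 4: 2, 2: 1}
See 4: counts = {5: 1, 4: 3, 2: 1}
See 3: counts = {5: 1, 4: 3, 2: 1, 3: 1}
See 5: counts = {5: 2, 4: 3, 2: 1, 3: 1}
See 4: counts = {5: 2, 4: 4, 2: 1, 3: 1}

{5: 2, 4: 4, 2: 1, 3: 1}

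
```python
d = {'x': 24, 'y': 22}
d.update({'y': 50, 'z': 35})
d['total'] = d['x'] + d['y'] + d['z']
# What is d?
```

After line 1: d = {'x': 24, 'y': 22}
After line 2 (y overwritten, z added): d = {'x': 24, 'y': 50, 'z': 35}
After line 3 (total = 24 + 50 + 35 = 109): d = {'x': 24, 'y': 50, 'z': 35, 'total': 109}

{'x': 24, 'y': 50, 'z': 35, 'total': 109}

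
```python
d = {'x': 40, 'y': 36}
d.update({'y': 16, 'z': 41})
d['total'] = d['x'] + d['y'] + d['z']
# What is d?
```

After line 1: d = {'x': 40, 'y': 36}
After line 2 (y overwritten, z added): d = {'x': 40, 'y': 16, 'z': 41}
After line 3 (total = 40 + 16 + 41 = 97): d = {'x': 40, 'y': 16, 'z': 41, 'total': 97}

{'x': 40, 'y': 16, 'z': 41, 'total': 97}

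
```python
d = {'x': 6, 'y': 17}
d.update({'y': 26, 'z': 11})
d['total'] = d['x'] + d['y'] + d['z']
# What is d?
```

After line 1: d = {'x': 6, 'y': 17}
After line 2 (y overwritten, z added): d = {'x': 6, 'y': 26, 'z': 11}
After line 3 (total = 6 + 26 + 11 = 43): d = {'x': 6, 'y': 26, 'z': 11, 'total': 43}

{'x': 6, 'y': 26, 'z': 11, 'total': 43}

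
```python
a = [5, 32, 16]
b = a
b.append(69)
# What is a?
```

After line 1: a = [5, 32, 16]
After line 2 (b = a is an alias, same object): a = [5, 32, 16], b = [5, 32, 16]
After line 3 (b.append mutates the shared list): a = [5, 32, 16, 69], b = [5, 32, 16, 69]

[5, 32, 16, 69]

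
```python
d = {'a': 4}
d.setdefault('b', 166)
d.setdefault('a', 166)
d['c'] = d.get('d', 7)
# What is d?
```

After line 1: d = {'a': 4}
After line 2 (setdefault adds 'b'=166): d = {'a': 4, 'b': 166}
After line 3 (setdefault 'a' no-op, already exists): d = {'a': 4, 'b': 166}
After line 4 (get('d', 7) returns default since 'd' not in d): d = {'a': 4, 'b': 166, 'c': 7}

{'a': 4, 'b': 166, 'c': 7}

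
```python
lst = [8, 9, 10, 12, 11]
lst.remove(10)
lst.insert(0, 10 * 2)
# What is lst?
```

After line 1: lst = [8, 9, 10, 12, 11]
After line 2 (remove first 10): lst = [8, 9, 12, 11]
After line 3 (insert 20 at index 0): lst = [20, 8, 9, 12, 11]

[20, 8, 9, 12, 11]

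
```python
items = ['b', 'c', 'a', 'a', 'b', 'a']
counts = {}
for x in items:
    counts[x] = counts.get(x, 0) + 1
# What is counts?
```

Initial: counts = {}, items = ['b', 'c', 'a', 'a', 'b', 'a']
See 'b': counts = {'b': 1}
See 'c': counts = {'b': 1, 'c': 1}
See 'a': counts = {'b': 1, 'c': 1, 'a': 1}
See 'a': counts = {'b': 1, 'c': 1, 'a': 2}
See 'b': counts = {'b': 2, 'c': 1, 'a': 2}
See 'a': counts = {'b': 2, 'c': 1, 'a': 3}

{'b': 2, 'c': 1, 'a': 3}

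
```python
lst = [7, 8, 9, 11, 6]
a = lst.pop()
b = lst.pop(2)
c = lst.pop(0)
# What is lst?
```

After line 1: lst = [7, 8, 9, 11, 6]
After line 2 (pop() -> a = 6): lst = [7, 8, 9, 11]
After line 3 (pop(2) -> b = 9): lst = [7, 8, 11]
After line 4 (pop(0) -> c = 7): lst = [8, 11]

[8, 11]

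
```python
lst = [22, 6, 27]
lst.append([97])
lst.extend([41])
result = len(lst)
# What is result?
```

After line 1: lst = [22, 6, 27]
After line 2 (append adds [97] as single element): lst = [22, 6, 27, [97]]
After line 3 (extend unpacks [41], adds 41): lst = [22, 6, 27, [97], 41]
After line 4: result = len(lst) = 5

5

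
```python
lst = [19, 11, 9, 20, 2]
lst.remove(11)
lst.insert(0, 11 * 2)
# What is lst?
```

After line 1: lst = [19, 11, 9, 20, 2]
After line 2 (remove first 11): lst = [19, 9, 20, 2]
After line 3 (insert 22 at index 0): lst = [22, 19, 9, 20, 2]

[22, 19, 9, 20, 2]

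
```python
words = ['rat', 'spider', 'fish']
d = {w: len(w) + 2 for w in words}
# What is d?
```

{'rat': 5, 'spider': 8, 'fish': 6}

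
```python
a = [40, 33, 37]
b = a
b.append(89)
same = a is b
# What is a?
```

After line 1: a = [40, 33, 37]
After line 2 (b = a is an alias, same object): a = [40, 33, 37], b = [40, 33, 37]
After line 3 (b.append mutates the shared list): a = [40, 33, 37, 89], b = [40, 33, 37, 89]
After line 4 (same = a is b; same object -> True): same = True

[40, 33, 37, 89]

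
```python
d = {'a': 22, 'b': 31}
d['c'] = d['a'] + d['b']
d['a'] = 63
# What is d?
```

After line 1: d = {'a': 22, 'b': 31}
After line 2 (d['c'] = 22 + 31): d = {'a': 22, 'b': 31, 'c': 53}
After line 3: d = {'a': 63, 'b': 31, 'c': 53}

{'a': 63, 'b': 31, 'c': 53}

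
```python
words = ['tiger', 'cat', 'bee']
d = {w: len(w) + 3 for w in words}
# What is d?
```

{'tiger': 8, 'cat': 6, 'bee': 6}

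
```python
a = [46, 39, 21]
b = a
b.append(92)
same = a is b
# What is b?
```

After line 1: a = [46, 39, 21]
After line 2 (b = a is an alias, same object): a = [46, 39, 21], b = [46, 39, 21]
After line 3 (b.append mutates the shared list): a = [46, 39, 21, 92], b = [46, 39, 21, 92]
After line 4 (same = a is b; same object -> True): same = True

[46, 39, 21, 92]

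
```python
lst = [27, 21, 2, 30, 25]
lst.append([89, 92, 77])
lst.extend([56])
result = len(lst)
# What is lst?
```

After line 1: lst = [27, 21, 2, 30, 25]
After line 2 (append adds [89, 92, 77] as single element): lst = [27, 21, 2, 30, 25, [89, 92, 77]]
After line 3 (extend unpacks [56], adds 56): lst = [27, 21, 2, 30, 25, [89, 92, 77], 56]
After line 4: result = len(lst) = 7

[27, 21, 2, 30, 25, [89, 92, 77], 56]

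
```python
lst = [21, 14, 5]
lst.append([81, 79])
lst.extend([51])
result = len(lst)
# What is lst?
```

After line 1: lst = [21, 14, 5]
After line 2 (append adds [81, 79] as single element): lst = [21, 14, 5, [81, 79]]
After line 3 (extend unpacks [51], adds 51): lst = [21, 14, 5, [81, 79], 51]
After line 4: result = len(lst) = 5

[21, 14, 5, [81, 79], 51]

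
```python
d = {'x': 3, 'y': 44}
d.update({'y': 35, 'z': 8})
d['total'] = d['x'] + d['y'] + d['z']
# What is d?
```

After line 1: d = {'x': 3, 'y': 44}
After line 2 (y overwritten, z added): d = {'x': 3, 'y': 35, 'z': 8}
After line 3 (total = 3 + 35 + 8 = 46): d = {'x': 3, 'y': 35, 'z': 8, 'total': 46}

{'x': 3, 'y': 35, 'z': 8, 'total': 46}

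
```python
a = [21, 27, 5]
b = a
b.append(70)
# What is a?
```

After line 1: a = [21, 27, 5]
After line 2 (b = a is an alias, same object): a = [21, 27, 5], b = [21, 27, 5]
After line 3 (b.append mutates the shared list): a = [21, 27, 5, 70], b = [21, 27, 5, 70]

[21, 27, 5, 70]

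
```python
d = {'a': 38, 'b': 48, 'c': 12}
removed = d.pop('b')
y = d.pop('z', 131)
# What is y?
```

After line 1: d = {'a': 38, 'b': 48, 'c': 12}
After line 2 (pop 'b' returns 48): d = {'a': 38, 'c': 12}, removed = 48
After line 3 (pop 'z' missing, returns default 131): d = {'a': 38, 'c': 12}, y = 131

131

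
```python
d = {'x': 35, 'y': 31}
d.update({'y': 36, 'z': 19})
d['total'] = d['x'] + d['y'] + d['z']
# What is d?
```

After line 1: d = {'x': 35, 'y': 31}
After line 2 (y overwritten, z added): d = {'x': 35, 'y': 36, 'z': 19}
After line 3 (total = 35 + 36 + 19 = 90): d = {'x': 35, 'y': 36, 'z': 19, 'total': 90}

{'x': 35, 'y': 36, 'z': 19, 'total': 90}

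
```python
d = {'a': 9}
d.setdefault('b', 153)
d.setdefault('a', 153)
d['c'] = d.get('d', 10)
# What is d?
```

After line 1: d = {'a': 9}
After line 2 (setdefault adds 'b'=153): d = {'a': 9, 'b': 153}
After line 3 (setdefault 'a' no-op, already exists): d = {'a': 9, 'b': 153}
After line 4 (get('d', 10) returns default since 'd' not in d): d = {'a': 9, 'b': 153, 'c': 10}

{'a': 9, 'b': 153, 'c': 10}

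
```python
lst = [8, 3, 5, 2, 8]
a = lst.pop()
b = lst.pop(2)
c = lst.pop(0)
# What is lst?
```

After line 1: lst = [8, 3, 5, 2, 8]
After line 2 (pop() -> a = 8): lst = [8, 3, 5, 2]
After line 3 (pop(2) -> b = 5): lst = [8, 3, 2]
After line 4 (pop(0) -> c = 8): lst = [3, 2]

[3, 2]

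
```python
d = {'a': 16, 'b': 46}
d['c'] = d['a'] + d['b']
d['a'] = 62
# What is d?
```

After line 1: d = {'a': 16, 'b': 46}
After line 2 (d['c'] = 16 + 46): d = {'a': 16, 'b': 46, 'c': 62}
After line 3: d = {'a': 62, 'b': 46, 'c': 62}

{'a': 62, 'b': 46, 'c': 62}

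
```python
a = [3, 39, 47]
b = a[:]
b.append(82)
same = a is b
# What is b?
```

After line 1: a = [3, 39, 47]
After line 2 (b = a[:] is a shallow copy, new object): a = [3, 39, 47], b = [3, 39, 47]
After line 3 (append only mutates b): a = [3, 39, 47], b = [3, 39, 47, 82]
After line 4 (same = a is b; different objects -> False): same = False

[3, 39, 47, 82]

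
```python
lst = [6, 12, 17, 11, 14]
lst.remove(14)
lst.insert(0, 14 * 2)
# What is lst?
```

After line 1: lst = [6, 12, 17, 11, 14]
After line 2 (remove first 14): lst = [6, 12, 17, 11]
After line 3 (insert 28 at index 0): lst = [28, 6, 12, 17, 11]

[28, 6, 12, 17, 11]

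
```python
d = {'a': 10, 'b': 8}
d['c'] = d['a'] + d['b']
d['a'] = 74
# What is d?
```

After line 1: d = {'a': 10, 'b': 8}
After line 2 (d['c'] = 10 + 8): d = {'a': 10, 'b': 8, 'c': 18}
After line 3: d = {'a': 74, 'b': 8, 'c': 18}

{'a': 74, 'b': 8, 'c': 18}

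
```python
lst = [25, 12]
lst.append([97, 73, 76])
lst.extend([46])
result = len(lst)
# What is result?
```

After line 1: lst = [25, 12]
After line 2 (append adds [97, 73, 76] as single element): lst = [25, 12, [97, 73, 76]]
After line 3 (extend unpacks [46], adds 46): lst = [25, 12, [97, 73, 76], 46]
After line 4: result = len(lst) = 4

4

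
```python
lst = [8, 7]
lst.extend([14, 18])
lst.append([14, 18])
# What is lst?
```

After line 1: lst = [8, 7]
After line 2 (extend unpacks [14, 18]): lst = [8, 7, 14, 18]
After line 3 (append adds [14, 18] as single element): lst = [8, 7, 14, 18, [14, 18]]

[8, 7, 14, 18, [14, 18]]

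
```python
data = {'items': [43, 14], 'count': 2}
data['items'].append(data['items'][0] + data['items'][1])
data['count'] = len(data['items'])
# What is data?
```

After line 1: data = {'items': [43, 14], 'count': 2}
After line 2 (append 43 + 14 = 57): data = {'items': [43, 14, 57], 'count': 2}
After line 3 (count = len(items) = 3): data = {'items': [43, 14, 57], 'count': 3}

{'items': [43, 14, 57], 'count': 3}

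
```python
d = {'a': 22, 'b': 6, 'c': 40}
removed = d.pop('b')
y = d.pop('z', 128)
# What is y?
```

After line 1: d = {'a': 22, 'b': 6, 'c': 40}
After line 2 (pop 'b' returns 6): d = {'a': 22, 'c': 40}, removed = 6
After line 3 (pop 'z' missing, returns default 128): d = {'a': 22, 'c': 40}, y = 128

128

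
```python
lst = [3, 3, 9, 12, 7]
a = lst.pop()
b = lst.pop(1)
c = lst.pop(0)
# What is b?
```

After line 1: lst = [3, 3, 9, 12, 7]
After line 2 (pop() -> a = 7): lst = [3, 3, 9, 12]
After line 3 (pop(1) -> b = 3): lst = [3, 9, 12]
After line 4 (pop(0) -> c = 3): lst = [9, 12]

3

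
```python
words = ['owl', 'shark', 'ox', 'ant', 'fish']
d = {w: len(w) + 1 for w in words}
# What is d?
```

{'owl': 4, 'shark': 6, 'ox': 3, 'ant': 4, 'fish': 5}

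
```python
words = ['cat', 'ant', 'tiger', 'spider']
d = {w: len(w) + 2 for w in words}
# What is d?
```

{'cat': 5, 'ant': 5, 'tiger': 7, 'spider': 8}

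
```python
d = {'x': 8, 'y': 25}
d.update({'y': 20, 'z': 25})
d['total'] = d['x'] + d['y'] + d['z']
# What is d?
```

After line 1: d = {'x': 8, 'y': 25}
After line 2 (y overwritten, z added): d = {'x': 8, 'y': 20, 'z': 25}
After line 3 (total = 8 + 20 + 25 = 53): d = {'x': 8, 'y': 20, 'z': 25, 'total': 53}

{'x': 8, 'y': 20, 'z': 25, 'total': 53}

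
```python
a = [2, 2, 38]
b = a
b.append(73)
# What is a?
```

After line 1: a = [2, 2, 38]
After line 2 (b = a is an alias, same object): a = [2, 2, 38], b = [2, 2, 38]
After line 3 (b.append mutates the shared list): a = [2, 2, 38, 73], b = [2, 2, 38, 73]

[2, 2, 38, 73]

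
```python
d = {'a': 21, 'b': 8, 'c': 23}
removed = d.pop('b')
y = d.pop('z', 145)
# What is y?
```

After line 1: d = {'a': 21, 'b': 8, 'c': 23}
After line 2 (pop 'b' returns 8): d = {'a': 21, 'c': 23}, removed = 8
After line 3 (pop 'z' missing, returns default 145): d = {'a': 21, 'c': 23}, y = 145

145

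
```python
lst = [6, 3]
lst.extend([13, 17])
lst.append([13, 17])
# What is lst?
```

After line 1: lst = [6, 3]
After line 2 (extend unpacks [13, 17]): lst = [6, 3, 13, 17]
After line 3 (append adds [13, 17] as single element): lst = [6, 3, 13, 17, [13, 17]]

[6, 3, 13, 17, [13, 17]]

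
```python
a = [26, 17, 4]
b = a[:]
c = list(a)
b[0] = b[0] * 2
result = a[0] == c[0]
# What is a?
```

After line 1: a = [26, 17, 4]
After line 2 (b = a[:], copy): a = [26, 17, 4], b = [26, 17, 4]
After line 3 (c = list(a) is a copy, new object): c = [26, 17, 4]
After line 4 (b[0] = 26 * 2 = 52; only b mutates (copy)): a = [26, 17, 4], b = [52, 17, 4], c = [26, 17, 4]
After line 5 (a[0] = 26, c[0] = 26; result = True)

[26, 17, 4]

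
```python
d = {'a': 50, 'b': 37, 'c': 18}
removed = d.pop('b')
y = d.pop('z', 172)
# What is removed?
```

After line 1: d = {'a': 50, 'b': 37, 'c': 18}
After line 2 (pop 'b' returns 37): d = {'a': 50, 'c': 18}, removed = 37
After line 3 (pop 'z' missing, returns default 172): d = {'a': 50, 'c': 18}, y = 172

37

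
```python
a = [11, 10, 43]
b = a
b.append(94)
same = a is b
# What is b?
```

After line 1: a = [11, 10, 43]
After line 2 (b = a is an alias, same object): a = [11, 10, 43], b = [11, 10, 43]
After line 3 (b.append mutates the shared list): a = [11, 10, 43, 94], b = [11, 10, 43, 94]
After line 4 (same = a is b; same object -> True): same = True

[11, 10, 43, 94]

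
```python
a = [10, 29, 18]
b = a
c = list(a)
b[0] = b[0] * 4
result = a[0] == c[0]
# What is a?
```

After line 1: a = [10, 29, 18]
After line 2 (b = a, alias): a = [10, 29, 18], b = [10, 29, 18]
After line 3 (c = list(a) is a copy, new object): c = [10, 29, 18]
After line 4 (b[0] = 10 * 4 = 40; mutates shared a/b): a = b = [40, 29, 18], c = [10, 29, 18]
After line 5 (a[0] = 40, c[0] = 10; result = False)

[40, 29, 18]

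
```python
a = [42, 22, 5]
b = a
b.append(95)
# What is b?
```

After line 1: a = [42, 22, 5]
After line 2 (b = a is an alias, same object): a = [42, 22, 5], b = [42, 22, 5]
After line 3 (b.append mutates the shared list): a = [42, 22, 5, 95], b = [42, 22, 5, 95]

[42, 22, 5, 95]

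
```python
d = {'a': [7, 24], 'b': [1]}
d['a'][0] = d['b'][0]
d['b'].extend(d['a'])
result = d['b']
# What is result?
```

After line 1: d = {'a': [7, 24], 'b': [1]}
After line 2 (a[0] = b[0] = 1): d = {'a': [1, 24], 'b': [1]}
After line 3 (b.extend(a) appends [1, 24]): d = {'a': [1, 24], 'b': [1, 1, 24]}
After line 4: result = d['b'] = [1, 1, 24]

[1, 1, 24]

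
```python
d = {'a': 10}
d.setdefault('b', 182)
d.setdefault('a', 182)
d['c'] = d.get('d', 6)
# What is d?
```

After line 1: d = {'a': 10}
After line 2 (setdefault adds 'b'=182): d = {'a': 10, 'b': 182}
After line 3 (setdefault 'a' no-op, already exists): d = {'a': 10, 'b': 182}
After line 4 (get('d', 6) returns default since 'd' not in d): d = {'a': 10, 'b': 182, 'c': 6}

{'a': 10, 'b': 182, 'c': 6}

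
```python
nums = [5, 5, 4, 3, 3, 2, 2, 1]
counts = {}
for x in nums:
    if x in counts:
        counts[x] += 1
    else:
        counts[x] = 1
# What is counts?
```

Initial: counts = {}, nums = [5, 5, 4, 3, 3, 2, 2, 1]
See 5: counts = {5: 1}
See 5: counts = {5: 2}
See 4: counts = {5: 2, 4: 1}
See 3: counts = {5: 2, 4: 1, 3: 1}
See 3: counts = {5: 2, 4: 1, 3: 2}
See 2: counts = {5: 2, 4: 1, 3: 2, 2: 1}
See 2: counts = {5: 2, 4: 1, 3: 2, 2: 2}
See 1: counts = {5: 2, 4: 1, 3: 2, 2: 2, 1: 1}

{5: 2, 4: 1, 3: 2, 2: 2, 1: 1}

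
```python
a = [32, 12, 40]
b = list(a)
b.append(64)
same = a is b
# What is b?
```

After line 1: a = [32, 12, 40]
After line 2 (b = list(a) is a shallow copy, new object): a = [32, 12, 40], b = [32, 12, 40]
After line 3 (append only mutates b): a = [32, 12, 40], b = [32, 12, 40, 64]
After line 4 (same = a is b; different objects -> False): same = False

[32, 12, 40, 64]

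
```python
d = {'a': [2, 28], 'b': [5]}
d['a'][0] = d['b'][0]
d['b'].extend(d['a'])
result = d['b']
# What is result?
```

After line 1: d = {'a': [2, 28], 'b': [5]}
After line 2 (a[0] = b[0] = 5): d = {'a': [5, 28], 'b': [5]}
After line 3 (b.extend(a) appends [5, 28]): d = {'a': [5, 28], 'b': [5, 5, 28]}
After line 4: result = d['b'] = [5, 5, 28]

[5, 5, 28]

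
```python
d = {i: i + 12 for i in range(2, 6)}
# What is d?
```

{2: 14, 3: 15, 4: 16, 5: 17}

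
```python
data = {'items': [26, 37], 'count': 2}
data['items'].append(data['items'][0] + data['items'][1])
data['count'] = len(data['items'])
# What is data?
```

After line 1: data = {'items': [26, 37], 'count': 2}
After line 2 (append 26 + 37 = 63): data = {'items': [26, 37, 63], 'count': 2}
After line 3 (count = len(items) = 3): data = {'items': [26, 37, 63], 'count': 3}

{'items': [26, 37, 63], 'count': 3}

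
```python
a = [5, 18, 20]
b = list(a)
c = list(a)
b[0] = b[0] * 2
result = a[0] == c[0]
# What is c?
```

After line 1: a = [5, 18, 20]
After line 2 (b = list(a), copy): a = [5, 18, 20], b = [5, 18, 20]
After line 3 (c = list(a) is a copy, new object): c = [5, 18, 20]
After line 4 (b[0] = 5 * 2 = 10; only b mutates (copy)): a = [5, 18, 20], b = [10, 18, 20], c = [5, 18, 20]
After line 5 (a[0] = 5, c[0] = 5; result = True)

[5, 18, 20]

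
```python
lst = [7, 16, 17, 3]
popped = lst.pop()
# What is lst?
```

[7, 16, 17]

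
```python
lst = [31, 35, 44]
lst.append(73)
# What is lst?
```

[31, 35, 44, 73]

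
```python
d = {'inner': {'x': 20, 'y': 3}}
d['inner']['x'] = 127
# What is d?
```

After line 1: d = {'inner': {'x': 20, 'y': 3}}
After line 2 (inner x overwritten): d = {'inner': {'x': 127, 'y': 3}}

{'inner': {'x': 127, 'y': 3}}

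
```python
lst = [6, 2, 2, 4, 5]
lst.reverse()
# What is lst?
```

[5, 4, 2, 2, 6]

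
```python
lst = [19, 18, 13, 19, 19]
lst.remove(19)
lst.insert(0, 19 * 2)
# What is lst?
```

After line 1: lst = [19, 18, 13, 19, 19]
After line 2 (remove first 19): lst = [18, 13, 19, 19]
After line 3 (insert 38 at index 0): lst = [38, 18, 13, 19, 19]

[38, 18, 13, 19, 19]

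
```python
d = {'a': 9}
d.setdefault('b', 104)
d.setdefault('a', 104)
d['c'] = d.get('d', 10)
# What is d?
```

After line 1: d = {'a': 9}
After line 2 (setdefault adds 'b'=104): d = {'a': 9, 'b': 104}
After line 3 (setdefault 'a' no-op, already exists): d = {'a': 9, 'b': 104}
After line 4 (get('d', 10) returns default since 'd' not in d): d = {'a': 9, 'b': 104, 'c': 10}

{'a': 9, 'b': 104, 'c': 10}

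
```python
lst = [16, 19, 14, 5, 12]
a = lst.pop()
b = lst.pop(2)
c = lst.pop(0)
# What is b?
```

After line 1: lst = [16, 19, 14, 5, 12]
After line 2 (pop() -> a = 12): lst = [16, 19, 14, 5]
After line 3 (pop(2) -> b = 14): lst = [16, 19, 5]
After line 4 (pop(0) -> c = 16): lst = [19, 5]

14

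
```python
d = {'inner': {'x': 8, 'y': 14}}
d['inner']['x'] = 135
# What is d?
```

After line 1: d = {'inner': {'x': 8, 'y': 14}}
After line 2 (inner x overwritten): d = {'inner': {'x': 135, 'y': 14}}

{'inner': {'x': 135, 'y': 14}}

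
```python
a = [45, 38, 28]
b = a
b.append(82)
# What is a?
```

After line 1: a = [45, 38, 28]
After line 2 (b = a is an alias, same object): a = [45, 38, 28], b = [45, 38, 28]
After line 3 (b.append mutates the shared list): a = [45, 38, 28, 82], b = [45, 38, 28, 82]

[45, 38, 28, 82]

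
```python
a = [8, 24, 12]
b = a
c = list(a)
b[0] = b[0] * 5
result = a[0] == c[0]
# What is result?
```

After line 1: a = [8, 24, 12]
After line 2 (b = a, alias): a = [8, 24, 12], b = [8, 24, 12]
After line 3 (c = list(a) is a copy, new object): c = [8, 24, 12]
After line 4 (b[0] = 8 * 5 = 40; mutates shared a/b): a = b = [40, 24, 12], c = [8, 24, 12]
After line 5 (a[0] = 40, c[0] = 8; result = False)

False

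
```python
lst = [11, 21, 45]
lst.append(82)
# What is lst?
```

[11, 21, 45, 82]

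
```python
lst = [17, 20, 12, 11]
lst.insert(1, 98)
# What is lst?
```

[17, 98, 20, 12, 11]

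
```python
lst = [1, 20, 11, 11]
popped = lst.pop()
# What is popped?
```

11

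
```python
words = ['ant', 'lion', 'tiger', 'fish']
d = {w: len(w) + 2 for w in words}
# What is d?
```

{'ant': 5, 'lion': 6, 'tiger': 7, 'fish': 6}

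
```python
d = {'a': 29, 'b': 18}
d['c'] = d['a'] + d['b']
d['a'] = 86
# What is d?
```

After line 1: d = {'a': 29, 'b': 18}
After line 2 (d['c'] = 29 + 18): d = {'a': 29, 'b': 18, 'c': 47}
After line 3: d = {'a': 86, 'b': 18, 'c': 47}

{'a': 86, 'b': 18, 'c': 47}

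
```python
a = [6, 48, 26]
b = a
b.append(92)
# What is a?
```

After line 1: a = [6, 48, 26]
After line 2 (b = a is an alias, same object): a = [6, 48, 26], b = [6, 48, 26]
After line 3 (b.append mutates the shared list): a = [6, 48, 26, 92], b = [6, 48, 26, 92]

[6, 48, 26, 92]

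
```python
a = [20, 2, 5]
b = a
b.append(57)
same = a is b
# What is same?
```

After line 1: a = [20, 2, 5]
After line 2 (b = a is an alias, same object): a = [20, 2, 5], b = [20, 2, 5]
After line 3 (b.append mutates the shared list): a = [20, 2, 5, 57], b = [20, 2, 5, 57]
After line 4 (same = a is b; same object -> True): same = True

True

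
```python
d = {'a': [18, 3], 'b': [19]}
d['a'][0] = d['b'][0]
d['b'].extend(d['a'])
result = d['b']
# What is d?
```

After line 1: d = {'a': [18, 3], 'b': [19]}
After line 2 (a[0] = b[0] = 19): d = {'a': [19, 3], 'b': [19]}
After line 3 (b.extend(a) appends [19, 3]): d = {'a': [19, 3], 'b': [19, 19, 3]}
After line 4: result = d['b'] = [19, 19, 3]

{'a': [19, 3], 'b': [19, 19, 3]}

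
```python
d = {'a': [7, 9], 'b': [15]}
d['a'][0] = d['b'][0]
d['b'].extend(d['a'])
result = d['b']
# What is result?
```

After line 1: d = {'a': [7, 9], 'b': [15]}
After line 2 (a[0] = b[0] = 15): d = {'a': [15, 9], 'b': [15]}
After line 3 (b.extend(a) appends [15, 9]): d = {'a': [15, 9], 'b': [15, 15, 9]}
After line 4: result = d['b'] = [15, 15, 9]

[15, 15, 9]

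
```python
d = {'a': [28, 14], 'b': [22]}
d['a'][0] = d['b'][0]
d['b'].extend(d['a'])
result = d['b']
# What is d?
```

After line 1: d = {'a': [28, 14], 'b': [22]}
After line 2 (a[0] = b[0] = 22): d = {'a': [22, 14], 'b': [22]}
After line 3 (b.extend(a) appends [22, 14]): d = {'a': [22, 14], 'b': [22, 22, 14]}
After line 4: result = d['b'] = [22, 22, 14]

{'a': [22, 14], 'b': [22, 22, 14]}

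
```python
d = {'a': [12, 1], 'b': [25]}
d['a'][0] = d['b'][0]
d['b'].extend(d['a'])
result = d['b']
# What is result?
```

After line 1: d = {'a': [12, 1], 'b': [25]}
After line 2 (a[0] = b[0] = 25): d = {'a': [25, 1], 'b': [25]}
After line 3 (b.extend(a) appends [25, 1]): d = {'a': [25, 1], 'b': [25, 25, 1]}
After line 4: result = d['b'] = [25, 25, 1]

[25, 25, 1]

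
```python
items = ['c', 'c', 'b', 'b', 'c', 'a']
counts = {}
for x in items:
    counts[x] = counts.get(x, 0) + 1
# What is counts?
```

Initial: counts = {}, items = ['c', 'c', 'b', 'b', 'c', 'a']
See 'c': counts = {'c': 1}
See 'c': counts = {'c': 2}
See 'b': counts = {'c': 2, 'b': 1}
See 'b': counts = {'c': 2, 'b': 2}
See 'c': counts = {'c': 3, 'b': 2}
See 'a': counts = {'c': 3, 'b': 2, 'a': 1}

{'c': 3, 'b': 2, 'a': 1}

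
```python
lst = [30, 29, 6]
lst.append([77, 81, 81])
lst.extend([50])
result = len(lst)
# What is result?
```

After line 1: lst = [30, 29, 6]
After line 2 (append adds [77, 81, 81] as single element): lst = [30, 29, 6, [77, 81, 81]]
After line 3 (extend unpacks [50], adds 50): lst = [30, 29, 6, [77, 81, 81], 50]
After line 4: result = len(lst) = 5

5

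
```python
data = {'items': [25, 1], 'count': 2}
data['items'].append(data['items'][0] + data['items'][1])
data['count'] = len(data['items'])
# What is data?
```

After line 1: data = {'items': [25, 1], 'count': 2}
After line 2 (append 25 + 1 = 26): data = {'items': [25, 1, 26], 'count': 2}
After line 3 (count = len(items) = 3): data = {'items': [25, 1, 26], 'count': 3}

{'items': [25, 1, 26], 'count': 3}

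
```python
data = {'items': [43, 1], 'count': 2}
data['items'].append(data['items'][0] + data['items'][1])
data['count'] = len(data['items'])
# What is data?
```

After line 1: data = {'items': [43, 1], 'count': 2}
After line 2 (append 43 + 1 = 44): data = {'items': [43, 1, 44], 'count': 2}
After line 3 (count = len(items) = 3): data = {'items': [43, 1, 44], 'count': 3}

{'items': [43, 1, 44], 'count': 3}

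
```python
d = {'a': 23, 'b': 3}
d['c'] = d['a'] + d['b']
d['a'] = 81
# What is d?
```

After line 1: d = {'a': 23, 'b': 3}
After line 2 (d['c'] = 23 + 3): d = {'a': 23, 'b': 3, 'c': 26}
After line 3: d = {'a': 81, 'b': 3, 'c': 26}

{'a': 81, 'b': 3, 'c': 26}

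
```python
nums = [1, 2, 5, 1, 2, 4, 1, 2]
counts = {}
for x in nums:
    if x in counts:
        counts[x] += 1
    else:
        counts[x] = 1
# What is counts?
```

Initial: counts = {}, nums = [1, 2, 5, 1, 2, 4, 1, 2]
See 1: counts = {1: 1}
See 2: counts = {1: 1, 2: 1}
See 5: counts = {1: 1, 2: 1, 5: 1}
See 1: counts = {1: 2, 2: 1, 5: 1}
See 2: counts = {1: 2, 2: 2, 5: 1}
See 4: counts = {1: 2, 2: 2, 5: 1, 4: 1}
See 1: counts = {1: 3, 2: 2, 5: 1, 4: 1}
See 2: counts = {1: 3, 2: 3, 5: 1, 4: 1}

{1: 3, 2: 3, 5: 1, 4: 1}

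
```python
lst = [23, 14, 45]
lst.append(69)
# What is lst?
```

[23, 14, 45, 69]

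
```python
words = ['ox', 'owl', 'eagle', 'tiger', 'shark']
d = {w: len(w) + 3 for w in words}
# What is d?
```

{'ox': 5, 'owl': 6, 'eagle': 8, 'tiger': 8, 'shark': 8}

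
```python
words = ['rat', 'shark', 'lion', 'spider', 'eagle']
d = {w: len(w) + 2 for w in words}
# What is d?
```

{'rat': 5, 'shark': 7, 'lion': 6, 'spider': 8, 'eagle': 7}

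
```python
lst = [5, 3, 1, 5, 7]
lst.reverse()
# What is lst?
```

[7, 5, 1, 3, 5]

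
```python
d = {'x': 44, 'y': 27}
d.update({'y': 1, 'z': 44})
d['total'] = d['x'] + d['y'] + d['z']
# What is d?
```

After line 1: d = {'x': 44, 'y': 27}
After line 2 (y overwritten, z added): d = {'x': 44, 'y': 1, 'z': 44}
After line 3 (total = 44 + 1 + 44 = 89): d = {'x': 44, 'y': 1, 'z': 44, 'total': 89}

{'x': 44, 'y': 1, 'z': 44, 'total': 89}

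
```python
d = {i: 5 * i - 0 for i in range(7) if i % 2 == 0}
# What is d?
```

{0: 0, 2: 10, 4: 20, 6: 30}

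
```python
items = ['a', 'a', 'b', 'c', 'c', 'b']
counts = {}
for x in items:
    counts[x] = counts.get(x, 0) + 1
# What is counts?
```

Initial: counts = {}, items = ['a', 'a', 'b', 'c', 'c', 'b']
See 'a': counts = {'a': 1}
See 'a': counts = {'a': 2}
See 'b': counts = {'a': 2, 'b': 1}
See 'c': counts = {'a': 2, 'b': 1, 'c': 1}
See 'c': counts = {'a': 2, 'b': 1, 'c': 2}
See 'b': counts = {'a': 2, 'b': 2, 'c': 2}

{'a': 2, 'b': 2, 'c': 2}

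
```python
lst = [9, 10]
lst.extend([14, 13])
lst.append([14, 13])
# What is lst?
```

After line 1: lst = [9, 10]
After line 2 (extend unpacks [14, 13]): lst = [9, 10, 14, 13]
After line 3 (append adds [14, 13] as single element): lst = [9, 10, 14, 13, [14, 13]]

[9, 10, 14, 13, [14, 13]]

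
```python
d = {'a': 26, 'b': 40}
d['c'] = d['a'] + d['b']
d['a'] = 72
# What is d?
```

After line 1: d = {'a': 26, 'b': 40}
After line 2 (d['c'] = 26 + 40): d = {'a': 26, 'b': 40, 'c': 66}
After line 3: d = {'a': 72, 'b': 40, 'c': 66}

{'a': 72, 'b': 40, 'c': 66}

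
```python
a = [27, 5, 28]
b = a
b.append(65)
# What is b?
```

After line 1: a = [27, 5, 28]
After line 2 (b = a is an alias, same object): a = [27, 5, 28], b = [27, 5, 28]
After line 3 (b.append mutates the shared list): a = [27, 5, 28, 65], b = [27, 5, 28, 65]

[27, 5, 28, 65]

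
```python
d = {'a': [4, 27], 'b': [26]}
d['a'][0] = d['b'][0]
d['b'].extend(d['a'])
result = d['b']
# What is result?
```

After line 1: d = {'a': [4, 27], 'b': [26]}
After line 2 (a[0] = b[0] = 26): d = {'a': [26, 27], 'b': [26]}
After line 3 (b.extend(a) appends [26, 27]): d = {'a': [26, 27], 'b': [26, 26, 27]}
After line 4: result = d['b'] = [26, 26, 27]

[26, 26, 27]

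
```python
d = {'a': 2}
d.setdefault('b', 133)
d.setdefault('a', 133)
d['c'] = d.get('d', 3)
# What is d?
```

After line 1: d = {'a': 2}
After line 2 (setdefault adds 'b'=133): d = {'a': 2, 'b': 133}
After line 3 (setdefault 'a' no-op, already exists): d = {'a': 2, 'b': 133}
After line 4 (get('d', 3) returns default since 'd' not in d): d = {'a': 2, 'b': 133, 'c': 3}

{'a': 2, 'b': 133, 'c': 3}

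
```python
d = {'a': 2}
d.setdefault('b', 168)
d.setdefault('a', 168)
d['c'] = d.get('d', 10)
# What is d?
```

After line 1: d = {'a': 2}
After line 2 (setdefault adds 'b'=168): d = {'a': 2, 'b': 168}
After line 3 (setdefault 'a' no-op, already exists): d = {'a': 2, 'b': 168}
After line 4 (get('d', 10) returns default since 'd' not in d): d = {'a': 2, 'b': 168, 'c': 10}

{'a': 2, 'b': 168, 'c': 10}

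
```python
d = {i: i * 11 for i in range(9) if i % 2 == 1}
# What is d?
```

{1: 11, 3: 33, 5: 55, 7: 77}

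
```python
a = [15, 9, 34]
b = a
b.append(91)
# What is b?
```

After line 1: a = [15, 9, 34]
After line 2 (b = a is an alias, same object): a = [15, 9, 34], b = [15, 9, 34]
After line 3 (b.append mutates the shared list): a = [15, 9, 34, 91], b = [15, 9, 34, 91]

[15, 9, 34, 91]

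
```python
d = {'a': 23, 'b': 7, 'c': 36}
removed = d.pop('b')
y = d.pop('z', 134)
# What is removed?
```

After line 1: d = {'a': 23, 'b': 7, 'c': 36}
After line 2 (pop 'b' returns 7): d = {'a': 23, 'c': 36}, removed = 7
After line 3 (pop 'z' missing, returns default 134): d = {'a': 23, 'c': 36}, y = 134

7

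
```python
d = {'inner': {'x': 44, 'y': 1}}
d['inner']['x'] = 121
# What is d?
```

After line 1: d = {'inner': {'x': 44, 'y': 1}}
After line 2 (inner x overwritten): d = {'inner': {'x': 121, 'y': 1}}

{'inner': {'x': 121, 'y': 1}}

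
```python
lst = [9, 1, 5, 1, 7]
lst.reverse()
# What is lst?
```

[7, 1, 5, 1, 9]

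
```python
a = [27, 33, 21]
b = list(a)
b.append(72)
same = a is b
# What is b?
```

After line 1: a = [27, 33, 21]
After line 2 (b = list(a) is a shallow copy, new object): a = [27, 33, 21], b = [27, 33, 21]
After line 3 (append only mutates b): a = [27, 33, 21], b = [27, 33, 21, 72]
After line 4 (same = a is b; different objects -> False): same = False

[27, 33, 21, 72]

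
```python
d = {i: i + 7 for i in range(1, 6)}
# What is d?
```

{1: 8, 2: 9, 3: 10, 4: 11, 5: 12}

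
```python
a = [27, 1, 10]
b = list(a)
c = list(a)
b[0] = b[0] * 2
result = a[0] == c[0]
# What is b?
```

After line 1: a = [27, 1, 10]
After line 2 (b = list(a), copy): a = [27, 1, 10], b = [27, 1, 10]
After line 3 (c = list(a) is a copy, new object): c = [27, 1, 10]
After line 4 (b[0] = 27 * 2 = 54; only b mutates (copy)): a = [27, 1, 10], b = [54, 1, 10], c = [27, 1, 10]
After line 5 (a[0] = 27, c[0] = 27; result = True)

[54, 1, 10]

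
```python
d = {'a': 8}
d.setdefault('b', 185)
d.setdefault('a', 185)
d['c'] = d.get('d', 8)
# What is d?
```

After line 1: d = {'a': 8}
After line 2 (setdefault adds 'b'=185): d = {'a': 8, 'b': 185}
After line 3 (setdefault 'a' no-op, already exists): d = {'a': 8, 'b': 185}
After line 4 (get('d', 8) returns default since 'd' not in d): d = {'a': 8, 'b': 185, 'c': 8}

{'a': 8, 'b': 185, 'c': 8}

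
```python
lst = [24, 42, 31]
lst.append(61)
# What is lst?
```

[24, 42, 31, 61]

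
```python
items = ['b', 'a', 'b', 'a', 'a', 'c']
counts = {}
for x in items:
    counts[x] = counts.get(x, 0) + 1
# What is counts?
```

Initial: counts = {}, items = ['b', 'a', 'b', 'a', 'a', 'c']
See 'b': counts = {'b': 1}
See 'a': counts = {'b': 1, 'a': 1}
See 'b': counts = {'b': 2, 'a': 1}
See 'a': counts = {'b': 2, 'a': 2}
See 'a': counts = {'b': 2, 'a': 3}
See 'c': counts = {'b': 2, 'a': 3, 'c': 1}

{'b': 2, 'a': 3, 'c': 1}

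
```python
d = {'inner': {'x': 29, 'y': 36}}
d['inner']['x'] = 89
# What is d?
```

After line 1: d = {'inner': {'x': 29, 'y': 36}}
After line 2 (inner x overwritten): d = {'inner': {'x': 89, 'y': 36}}

{'inner': {'x': 89, 'y': 36}}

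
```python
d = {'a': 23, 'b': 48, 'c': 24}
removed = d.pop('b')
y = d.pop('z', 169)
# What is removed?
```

After line 1: d = {'a': 23, 'b': 48, 'c': 24}
After line 2 (pop 'b' returns 48): d = {'a': 23, 'c': 24}, removed = 48
After line 3 (pop 'z' missing, returns default 169): d = {'a': 23, 'c': 24}, y = 169

48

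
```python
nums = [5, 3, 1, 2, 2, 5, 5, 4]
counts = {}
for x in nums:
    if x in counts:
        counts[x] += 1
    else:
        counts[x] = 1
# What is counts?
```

Initial: counts = {}, nums = [5, 3, 1, 2, 2, 5, 5, 4]
See 5: counts = {5: 1}
See 3: counts = {5: 1, 3: 1}
See 1: counts = {5: 1, 3: 1, 1: 1}
See 2: counts = {5: 1, 3: 1, 1: 1, 2: 1}
See 2: counts = {5: 1, 3: 1, 1: 1, 2: 2}
See 5: counts = {5: 2, 3: 1, 1: 1, 2: 2}
See 5: counts = {5: 3, 3: 1, 1: 1, 2: 2}
See 4: counts = {5: 3, 3: 1, 1: 1, 2: 2, 4: 1}

{5: 3, 3: 1, 1: 1, 2: 2, 4: 1}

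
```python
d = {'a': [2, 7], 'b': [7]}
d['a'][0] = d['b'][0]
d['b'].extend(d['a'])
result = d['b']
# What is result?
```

After line 1: d = {'a': [2, 7], 'b': [7]}
After line 2 (a[0] = b[0] = 7): d = {'a': [7, 7], 'b': [7]}
After line 3 (b.extend(a) appends [7, 7]): d = {'a': [7, 7], 'b': [7, 7, 7]}
After line 4: result = d['b'] = [7, 7, 7]

[7, 7, 7]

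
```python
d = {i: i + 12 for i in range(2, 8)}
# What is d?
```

{2: 14, 3: 15, 4: 16, 5: 17, 6: 18, 7: 19}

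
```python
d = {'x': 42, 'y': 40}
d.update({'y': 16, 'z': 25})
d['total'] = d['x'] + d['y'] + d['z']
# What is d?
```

After line 1: d = {'x': 42, 'y': 40}
After line 2 (y overwritten, z added): d = {'x': 42, 'y': 16, 'z': 25}
After line 3 (total = 42 + 16 + 25 = 83): d = {'x': 42, 'y': 16, 'z': 25, 'total': 83}

{'x': 42, 'y': 16, 'z': 25, 'total': 83}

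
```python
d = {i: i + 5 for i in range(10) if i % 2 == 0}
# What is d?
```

{0: 5, 2: 7, 4: 9, 6: 11, 8: 13}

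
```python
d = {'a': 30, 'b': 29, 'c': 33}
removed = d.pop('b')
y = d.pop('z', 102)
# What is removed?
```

After line 1: d = {'a': 30, 'b': 29, 'c': 33}
After line 2 (pop 'b' returns 29): d = {'a': 30, 'c': 33}, removed = 29
After line 3 (pop 'z' missing, returns default 102): d = {'a': 30, 'c': 33}, y = 102

29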